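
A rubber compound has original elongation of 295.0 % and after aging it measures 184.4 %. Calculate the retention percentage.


Retention = aged / original * 100
= 184.4 / 295.0 * 100
= 62.5%

62.5%


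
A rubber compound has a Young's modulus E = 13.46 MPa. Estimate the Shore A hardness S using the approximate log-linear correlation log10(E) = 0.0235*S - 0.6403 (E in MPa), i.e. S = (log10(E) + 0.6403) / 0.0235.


log10(E) = 0.0235*S - 0.6403  =>  S = (log10(E) + 0.6403) / 0.0235
log10(13.46) = 1.129045
S = (1.129045 + 0.6403) / 0.0235 = 1.769345 / 0.0235
S = 75.3

Shore A = 75.3


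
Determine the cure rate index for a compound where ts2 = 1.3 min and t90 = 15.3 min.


CRI = 100 / (t90 - ts2)
= 100 / (15.3 - 1.3)
= 100 / 14.0
= 7.14 min^-1

7.14 min^-1


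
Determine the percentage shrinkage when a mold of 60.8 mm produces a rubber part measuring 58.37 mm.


Shrinkage = (mold - part) / mold * 100
= (60.8 - 58.37) / 60.8 * 100
= 2.43 / 60.8 * 100
= 4.0%

4.0%


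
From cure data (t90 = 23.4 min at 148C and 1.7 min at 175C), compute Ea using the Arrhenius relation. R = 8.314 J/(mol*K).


T1 = 421.15 K, T2 = 448.15 K
1/T1 - 1/T2 = 1.4306e-04
ln(t1/t2) = ln(23.4/1.7) = 2.6221
Ea = 8.314 * 2.6221 / 1.4306e-04 = 152390.1861 J/mol
Ea = 152.39 kJ/mol

152.39 kJ/mol


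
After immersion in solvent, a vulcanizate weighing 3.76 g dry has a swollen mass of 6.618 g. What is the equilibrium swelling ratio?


Q = W_swollen / W_dry
Q = 6.618 / 3.76
Q = 1.76

Q = 1.76


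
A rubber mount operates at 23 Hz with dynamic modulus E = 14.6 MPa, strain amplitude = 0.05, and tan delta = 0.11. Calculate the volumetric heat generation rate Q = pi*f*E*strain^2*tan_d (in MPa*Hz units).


Q = pi * f * E * strain^2 * tan_d
= pi * 23 * 14.6 * 0.05^2 * 0.11
= pi * 23 * 14.6 * 0.0025 * 0.11
= 0.2901

Q = 0.2901


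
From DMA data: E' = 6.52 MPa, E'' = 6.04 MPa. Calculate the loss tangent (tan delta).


tan delta = E'' / E'
= 6.04 / 6.52
= 0.9264

tan delta = 0.9264


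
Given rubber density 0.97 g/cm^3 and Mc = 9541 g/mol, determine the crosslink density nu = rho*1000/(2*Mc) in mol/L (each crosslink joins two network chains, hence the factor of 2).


nu = rho * 1000 / (2 * Mc)
nu = 0.97 * 1000 / (2 * 9541)
nu = 970.0 / 19082
nu = 0.0508 mol/L

0.0508 mol/L


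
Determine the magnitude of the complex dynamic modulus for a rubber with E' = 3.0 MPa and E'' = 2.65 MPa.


|E*| = sqrt(E'^2 + E''^2)
= sqrt(3.0^2 + 2.65^2)
= sqrt(9.0000 + 7.0225)
= 4.003 MPa

4.003 MPa


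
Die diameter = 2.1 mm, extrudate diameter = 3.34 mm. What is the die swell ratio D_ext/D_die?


Die swell ratio = D_extrudate / D_die
= 3.34 / 2.1
= 1.59

Die swell = 1.59


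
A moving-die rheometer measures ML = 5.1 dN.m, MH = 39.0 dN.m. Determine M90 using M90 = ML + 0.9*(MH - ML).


M90 = ML + 0.9 * (MH - ML)
M90 = 5.1 + 0.9 * (39.0 - 5.1)
M90 = 5.1 + 0.9 * 33.9
M90 = 35.61 dN.m

35.61 dN.m


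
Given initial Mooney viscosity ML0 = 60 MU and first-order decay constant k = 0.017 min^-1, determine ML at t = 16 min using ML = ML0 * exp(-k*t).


ML = ML0 * exp(-k * t)
ML = 60 * exp(-0.017 * 16)
ML = 60 * 0.7619
ML = 45.71 MU

45.71 MU


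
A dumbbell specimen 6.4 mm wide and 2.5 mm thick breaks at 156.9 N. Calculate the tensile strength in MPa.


Area = width * thickness = 6.4 * 2.5 = 16.0 mm^2
TS = force / area = 156.9 / 16.0 = 9.81 MPa

9.81 MPa


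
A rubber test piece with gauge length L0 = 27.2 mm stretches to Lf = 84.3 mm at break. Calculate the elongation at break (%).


Elongation = (Lf - L0) / L0 * 100
= (84.3 - 27.2) / 27.2 * 100
= 57.1 / 27.2 * 100
= 209.9%

209.9%


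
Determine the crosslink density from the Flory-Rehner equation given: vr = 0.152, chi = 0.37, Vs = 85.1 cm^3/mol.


ln(1 - vr) = ln(1 - 0.152) = -0.1649
Numerator = -((-0.1649) + 0.152 + 0.37 * 0.152^2) = 0.0043
Denominator = 85.1 * (0.152^(1/3) - 0.152/2) = 38.9486
nu = 0.0043 / 38.9486 = 1.1107e-04 mol/cm^3

1.1107e-04 mol/cm^3


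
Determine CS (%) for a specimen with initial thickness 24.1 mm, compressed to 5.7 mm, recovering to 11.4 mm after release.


CS = (t0 - recovered) / (t0 - ts) * 100
= (24.1 - 11.4) / (24.1 - 5.7) * 100
= 12.7 / 18.4 * 100
= 69.0%

69.0%


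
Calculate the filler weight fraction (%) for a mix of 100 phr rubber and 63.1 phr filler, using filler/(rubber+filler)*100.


Filler % = filler / (rubber + filler) * 100
= 63.1 / (100 + 63.1) * 100
= 63.1 / 163.1 * 100
= 38.69%

38.69%


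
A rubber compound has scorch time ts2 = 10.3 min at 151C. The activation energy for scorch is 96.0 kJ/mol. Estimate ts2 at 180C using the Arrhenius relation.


Convert temperatures: T1 = 151 + 273.15 = 424.15 K, T2 = 180 + 273.15 = 453.15 K
ts2_new = 10.3 * exp(96000 / 8.314 * (1/453.15 - 1/424.15))
1/T2 - 1/T1 = -1.5088e-04
ts2_new = 1.8 min

1.8 min


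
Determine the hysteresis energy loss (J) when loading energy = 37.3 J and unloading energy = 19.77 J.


Hysteresis loss = loading - unloading
= 37.3 - 19.77
= 17.53 J

17.53 J


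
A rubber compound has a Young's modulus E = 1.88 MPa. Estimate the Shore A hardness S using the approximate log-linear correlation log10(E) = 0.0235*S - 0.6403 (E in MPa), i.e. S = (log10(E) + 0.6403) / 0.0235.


log10(E) = 0.0235*S - 0.6403  =>  S = (log10(E) + 0.6403) / 0.0235
log10(1.88) = 0.274158
S = (0.274158 + 0.6403) / 0.0235 = 0.914458 / 0.0235
S = 38.9

Shore A = 38.9


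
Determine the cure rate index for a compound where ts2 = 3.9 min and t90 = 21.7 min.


CRI = 100 / (t90 - ts2)
= 100 / (21.7 - 3.9)
= 100 / 17.8
= 5.62 min^-1

5.62 min^-1


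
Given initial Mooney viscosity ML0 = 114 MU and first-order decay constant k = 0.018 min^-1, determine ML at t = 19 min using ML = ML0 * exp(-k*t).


ML = ML0 * exp(-k * t)
ML = 114 * exp(-0.018 * 19)
ML = 114 * 0.7103
ML = 80.98 MU

80.98 MU


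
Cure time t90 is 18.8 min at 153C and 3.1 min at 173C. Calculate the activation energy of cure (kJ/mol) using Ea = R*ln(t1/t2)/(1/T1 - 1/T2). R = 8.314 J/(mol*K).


T1 = 426.15 K, T2 = 446.15 K
1/T1 - 1/T2 = 1.0519e-04
ln(t1/t2) = ln(18.8/3.1) = 1.8025
Ea = 8.314 * 1.8025 / 1.0519e-04 = 142458.3098 J/mol
Ea = 142.46 kJ/mol

142.46 kJ/mol


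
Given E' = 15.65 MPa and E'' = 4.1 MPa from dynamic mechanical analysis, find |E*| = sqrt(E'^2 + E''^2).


|E*| = sqrt(E'^2 + E''^2)
= sqrt(15.65^2 + 4.1^2)
= sqrt(244.9225 + 16.8100)
= 16.178 MPa

16.178 MPa


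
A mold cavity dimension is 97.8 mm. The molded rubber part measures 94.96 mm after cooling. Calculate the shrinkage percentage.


Shrinkage = (mold - part) / mold * 100
= (97.8 - 94.96) / 97.8 * 100
= 2.84 / 97.8 * 100
= 2.9%

2.9%


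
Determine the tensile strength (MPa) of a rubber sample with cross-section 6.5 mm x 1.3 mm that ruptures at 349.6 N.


Area = width * thickness = 6.5 * 1.3 = 8.45 mm^2
TS = force / area = 349.6 / 8.45 = 41.37 MPa

41.37 MPa


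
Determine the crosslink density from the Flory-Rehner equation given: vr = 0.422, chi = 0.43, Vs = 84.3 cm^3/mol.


ln(1 - vr) = ln(1 - 0.422) = -0.5482
Numerator = -((-0.5482) + 0.422 + 0.43 * 0.422^2) = 0.0496
Denominator = 84.3 * (0.422^(1/3) - 0.422/2) = 45.4439
nu = 0.0496 / 45.4439 = 0.0011 mol/cm^3

0.0011 mol/cm^3


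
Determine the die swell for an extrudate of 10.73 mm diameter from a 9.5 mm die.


Die swell ratio = D_extrudate / D_die
= 10.73 / 9.5
= 1.129

Die swell = 1.129


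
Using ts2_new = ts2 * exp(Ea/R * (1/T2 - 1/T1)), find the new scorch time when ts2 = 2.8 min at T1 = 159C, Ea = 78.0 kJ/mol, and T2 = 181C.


Convert temperatures: T1 = 159 + 273.15 = 432.15 K, T2 = 181 + 273.15 = 454.15 K
ts2_new = 2.8 * exp(78000 / 8.314 * (1/454.15 - 1/432.15))
1/T2 - 1/T1 = -1.1210e-04
ts2_new = 0.98 min

0.98 min


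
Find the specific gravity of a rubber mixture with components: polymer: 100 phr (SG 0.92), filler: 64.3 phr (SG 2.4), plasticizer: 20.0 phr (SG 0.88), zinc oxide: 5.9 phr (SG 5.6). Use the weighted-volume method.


Sum of weights = 190.2
Volume contributions:
  polymer: 100/0.92 = 108.6957
  filler: 64.3/2.4 = 26.7917
  plasticizer: 20.0/0.88 = 22.7273
  zinc oxide: 5.9/5.6 = 1.0536
Sum of volumes = 159.2682
SG = 190.2 / 159.2682 = 1.194

SG = 1.194


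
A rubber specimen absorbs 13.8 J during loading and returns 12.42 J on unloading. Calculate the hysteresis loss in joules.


Hysteresis loss = loading - unloading
= 13.8 - 12.42
= 1.38 J

1.38 J


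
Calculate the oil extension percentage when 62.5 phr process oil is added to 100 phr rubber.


Oil % = oil / (100 + oil) * 100
= 62.5 / (100 + 62.5) * 100
= 62.5 / 162.5 * 100
= 38.46%

38.46%


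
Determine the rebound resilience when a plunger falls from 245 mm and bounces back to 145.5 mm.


Resilience = h_rebound / h_drop * 100
= 145.5 / 245 * 100
= 59.4%

59.4%


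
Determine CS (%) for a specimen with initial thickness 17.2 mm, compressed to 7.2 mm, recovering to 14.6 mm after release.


CS = (t0 - recovered) / (t0 - ts) * 100
= (17.2 - 14.6) / (17.2 - 7.2) * 100
= 2.6 / 10.0 * 100
= 26.0%

26.0%


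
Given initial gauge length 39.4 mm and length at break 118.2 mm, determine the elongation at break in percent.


Elongation = (Lf - L0) / L0 * 100
= (118.2 - 39.4) / 39.4 * 100
= 78.8 / 39.4 * 100
= 200.0%

200.0%


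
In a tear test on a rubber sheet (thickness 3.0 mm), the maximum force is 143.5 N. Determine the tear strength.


Tear strength = force / thickness
= 143.5 / 3.0
= 47.83 N/mm

47.83 N/mm


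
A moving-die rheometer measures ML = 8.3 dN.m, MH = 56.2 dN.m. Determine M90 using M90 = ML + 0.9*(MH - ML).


M90 = ML + 0.9 * (MH - ML)
M90 = 8.3 + 0.9 * (56.2 - 8.3)
M90 = 8.3 + 0.9 * 47.9
M90 = 51.41 dN.m

51.41 dN.m


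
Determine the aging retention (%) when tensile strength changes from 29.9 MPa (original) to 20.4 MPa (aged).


Retention = aged / original * 100
= 20.4 / 29.9 * 100
= 68.2%

68.2%


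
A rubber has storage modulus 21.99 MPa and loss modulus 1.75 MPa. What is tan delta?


tan delta = E'' / E'
= 1.75 / 21.99
= 0.0796

tan delta = 0.0796


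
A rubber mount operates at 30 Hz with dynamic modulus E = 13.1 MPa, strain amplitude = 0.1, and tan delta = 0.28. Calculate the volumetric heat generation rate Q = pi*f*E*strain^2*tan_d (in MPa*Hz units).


Q = pi * f * E * strain^2 * tan_d
= pi * 30 * 13.1 * 0.1^2 * 0.28
= pi * 30 * 13.1 * 0.0100 * 0.28
= 3.4570

Q = 3.4570


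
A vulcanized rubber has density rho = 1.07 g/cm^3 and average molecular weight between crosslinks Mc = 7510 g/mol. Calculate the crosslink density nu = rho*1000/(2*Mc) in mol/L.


nu = rho * 1000 / (2 * Mc)
nu = 1.07 * 1000 / (2 * 7510)
nu = 1070.0 / 15020
nu = 0.0712 mol/L

0.0712 mol/L


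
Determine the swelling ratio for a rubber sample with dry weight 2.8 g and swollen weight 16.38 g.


Q = W_swollen / W_dry
Q = 16.38 / 2.8
Q = 5.85

Q = 5.85


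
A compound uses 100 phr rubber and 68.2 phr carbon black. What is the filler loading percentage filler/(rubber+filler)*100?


Filler % = filler / (rubber + filler) * 100
= 68.2 / (100 + 68.2) * 100
= 68.2 / 168.2 * 100
= 40.55%

40.55%


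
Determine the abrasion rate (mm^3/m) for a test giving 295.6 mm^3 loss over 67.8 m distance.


Rate = volume_loss / distance
= 295.6 / 67.8
= 4.36 mm^3/m

4.36 mm^3/m


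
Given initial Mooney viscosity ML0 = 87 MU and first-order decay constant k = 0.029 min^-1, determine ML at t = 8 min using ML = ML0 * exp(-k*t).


ML = ML0 * exp(-k * t)
ML = 87 * exp(-0.029 * 8)
ML = 87 * 0.7929
ML = 68.99 MU

68.99 MU


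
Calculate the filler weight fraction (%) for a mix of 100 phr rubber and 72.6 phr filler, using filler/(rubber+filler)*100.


Filler % = filler / (rubber + filler) * 100
= 72.6 / (100 + 72.6) * 100
= 72.6 / 172.6 * 100
= 42.06%

42.06%


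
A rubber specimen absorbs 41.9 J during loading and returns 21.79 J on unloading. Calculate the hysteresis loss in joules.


Hysteresis loss = loading - unloading
= 41.9 - 21.79
= 20.11 J

20.11 J


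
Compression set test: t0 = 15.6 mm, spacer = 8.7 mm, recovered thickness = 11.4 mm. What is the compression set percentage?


CS = (t0 - recovered) / (t0 - ts) * 100
= (15.6 - 11.4) / (15.6 - 8.7) * 100
= 4.2 / 6.9 * 100
= 60.9%

60.9%


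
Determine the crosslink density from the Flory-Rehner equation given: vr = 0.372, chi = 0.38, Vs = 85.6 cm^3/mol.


ln(1 - vr) = ln(1 - 0.372) = -0.4652
Numerator = -((-0.4652) + 0.372 + 0.38 * 0.372^2) = 0.0406
Denominator = 85.6 * (0.372^(1/3) - 0.372/2) = 45.6416
nu = 0.0406 / 45.6416 = 8.9018e-04 mol/cm^3

8.9018e-04 mol/cm^3


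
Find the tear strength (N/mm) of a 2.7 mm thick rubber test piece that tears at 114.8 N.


Tear strength = force / thickness
= 114.8 / 2.7
= 42.52 N/mm

42.52 N/mm


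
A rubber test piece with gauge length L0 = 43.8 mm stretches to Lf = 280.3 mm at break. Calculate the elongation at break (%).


Elongation = (Lf - L0) / L0 * 100
= (280.3 - 43.8) / 43.8 * 100
= 236.5 / 43.8 * 100
= 540.0%

540.0%


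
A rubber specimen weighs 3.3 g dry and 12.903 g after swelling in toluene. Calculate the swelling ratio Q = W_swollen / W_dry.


Q = W_swollen / W_dry
Q = 12.903 / 3.3
Q = 3.91

Q = 3.91


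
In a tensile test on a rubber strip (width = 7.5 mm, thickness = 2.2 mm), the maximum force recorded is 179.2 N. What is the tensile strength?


Area = width * thickness = 7.5 * 2.2 = 16.5 mm^2
TS = force / area = 179.2 / 16.5 = 10.86 MPa

10.86 MPa


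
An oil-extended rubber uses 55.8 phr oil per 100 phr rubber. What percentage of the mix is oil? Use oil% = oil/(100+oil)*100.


Oil % = oil / (100 + oil) * 100
= 55.8 / (100 + 55.8) * 100
= 55.8 / 155.8 * 100
= 35.82%

35.82%


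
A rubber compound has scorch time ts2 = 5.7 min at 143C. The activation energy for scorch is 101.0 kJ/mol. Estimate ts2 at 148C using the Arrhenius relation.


Convert temperatures: T1 = 143 + 273.15 = 416.15 K, T2 = 148 + 273.15 = 421.15 K
ts2_new = 5.7 * exp(101000 / 8.314 * (1/421.15 - 1/416.15))
1/T2 - 1/T1 = -2.8529e-05
ts2_new = 4.03 min

4.03 min


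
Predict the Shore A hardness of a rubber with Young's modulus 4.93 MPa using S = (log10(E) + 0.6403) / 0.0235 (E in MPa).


log10(E) = 0.0235*S - 0.6403  =>  S = (log10(E) + 0.6403) / 0.0235
log10(4.93) = 0.692847
S = (0.692847 + 0.6403) / 0.0235 = 1.333147 / 0.0235
S = 56.7

Shore A = 56.7


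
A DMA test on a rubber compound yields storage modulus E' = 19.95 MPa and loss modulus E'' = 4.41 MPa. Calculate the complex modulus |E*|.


|E*| = sqrt(E'^2 + E''^2)
= sqrt(19.95^2 + 4.41^2)
= sqrt(398.0025 + 19.4481)
= 20.432 MPa

20.432 MPa


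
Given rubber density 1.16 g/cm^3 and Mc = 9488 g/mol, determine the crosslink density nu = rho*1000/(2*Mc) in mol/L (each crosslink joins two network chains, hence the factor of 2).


nu = rho * 1000 / (2 * Mc)
nu = 1.16 * 1000 / (2 * 9488)
nu = 1160.0 / 18976
nu = 0.0611 mol/L

0.0611 mol/L


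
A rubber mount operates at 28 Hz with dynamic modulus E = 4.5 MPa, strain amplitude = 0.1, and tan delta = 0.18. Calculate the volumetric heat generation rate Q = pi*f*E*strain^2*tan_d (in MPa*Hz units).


Q = pi * f * E * strain^2 * tan_d
= pi * 28 * 4.5 * 0.1^2 * 0.18
= pi * 28 * 4.5 * 0.0100 * 0.18
= 0.7125

Q = 0.7125


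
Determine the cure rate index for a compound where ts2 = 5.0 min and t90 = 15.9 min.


CRI = 100 / (t90 - ts2)
= 100 / (15.9 - 5.0)
= 100 / 10.9
= 9.17 min^-1

9.17 min^-1


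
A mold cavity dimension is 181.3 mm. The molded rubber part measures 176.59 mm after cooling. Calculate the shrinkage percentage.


Shrinkage = (mold - part) / mold * 100
= (181.3 - 176.59) / 181.3 * 100
= 4.71 / 181.3 * 100
= 2.6%

2.6%


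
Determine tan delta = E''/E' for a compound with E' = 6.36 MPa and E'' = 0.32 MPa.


tan delta = E'' / E'
= 0.32 / 6.36
= 0.0503

tan delta = 0.0503


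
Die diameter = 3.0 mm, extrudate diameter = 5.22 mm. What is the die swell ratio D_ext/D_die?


Die swell ratio = D_extrudate / D_die
= 5.22 / 3.0
= 1.74

Die swell = 1.74


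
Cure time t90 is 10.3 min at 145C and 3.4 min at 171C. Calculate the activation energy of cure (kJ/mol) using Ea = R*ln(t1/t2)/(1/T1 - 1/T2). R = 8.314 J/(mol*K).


T1 = 418.15 K, T2 = 444.15 K
1/T1 - 1/T2 = 1.3999e-04
ln(t1/t2) = ln(10.3/3.4) = 1.1084
Ea = 8.314 * 1.1084 / 1.3999e-04 = 65823.7469 J/mol
Ea = 65.82 kJ/mol

65.82 kJ/mol


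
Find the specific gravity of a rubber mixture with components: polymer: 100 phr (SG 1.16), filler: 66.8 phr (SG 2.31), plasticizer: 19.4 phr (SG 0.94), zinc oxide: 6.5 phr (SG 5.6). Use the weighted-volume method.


Sum of weights = 192.7
Volume contributions:
  polymer: 100/1.16 = 86.2069
  filler: 66.8/2.31 = 28.9177
  plasticizer: 19.4/0.94 = 20.6383
  zinc oxide: 6.5/5.6 = 1.1607
Sum of volumes = 136.9237
SG = 192.7 / 136.9237 = 1.407

SG = 1.407


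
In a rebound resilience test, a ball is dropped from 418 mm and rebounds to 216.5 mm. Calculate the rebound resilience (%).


Resilience = h_rebound / h_drop * 100
= 216.5 / 418 * 100
= 51.8%

51.8%


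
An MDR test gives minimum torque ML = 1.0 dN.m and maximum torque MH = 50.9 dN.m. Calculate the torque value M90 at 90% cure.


M90 = ML + 0.9 * (MH - ML)
M90 = 1.0 + 0.9 * (50.9 - 1.0)
M90 = 1.0 + 0.9 * 49.9
M90 = 45.91 dN.m

45.91 dN.m


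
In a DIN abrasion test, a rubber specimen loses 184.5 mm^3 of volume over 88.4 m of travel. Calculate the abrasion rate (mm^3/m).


Rate = volume_loss / distance
= 184.5 / 88.4
= 2.087 mm^3/m

2.087 mm^3/m


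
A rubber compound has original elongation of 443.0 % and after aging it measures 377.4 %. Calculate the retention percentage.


Retention = aged / original * 100
= 377.4 / 443.0 * 100
= 85.2%

85.2%


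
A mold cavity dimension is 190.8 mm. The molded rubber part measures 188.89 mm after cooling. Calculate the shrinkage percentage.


Shrinkage = (mold - part) / mold * 100
= (190.8 - 188.89) / 190.8 * 100
= 1.91 / 190.8 * 100
= 1.0%

1.0%


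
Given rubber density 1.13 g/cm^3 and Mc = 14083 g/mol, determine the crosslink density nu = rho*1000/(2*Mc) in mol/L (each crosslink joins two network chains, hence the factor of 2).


nu = rho * 1000 / (2 * Mc)
nu = 1.13 * 1000 / (2 * 14083)
nu = 1130.0 / 28166
nu = 0.0401 mol/L

0.0401 mol/L


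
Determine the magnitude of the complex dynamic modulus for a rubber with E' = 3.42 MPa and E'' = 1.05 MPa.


|E*| = sqrt(E'^2 + E''^2)
= sqrt(3.42^2 + 1.05^2)
= sqrt(11.6964 + 1.1025)
= 3.578 MPa

3.578 MPa


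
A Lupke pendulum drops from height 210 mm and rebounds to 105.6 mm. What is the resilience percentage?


Resilience = h_rebound / h_drop * 100
= 105.6 / 210 * 100
= 50.3%

50.3%


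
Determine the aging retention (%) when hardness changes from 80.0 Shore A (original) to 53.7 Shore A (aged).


Retention = aged / original * 100
= 53.7 / 80.0 * 100
= 67.1%

67.1%


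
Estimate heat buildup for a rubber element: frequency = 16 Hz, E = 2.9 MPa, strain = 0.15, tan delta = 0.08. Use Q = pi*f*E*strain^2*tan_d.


Q = pi * f * E * strain^2 * tan_d
= pi * 16 * 2.9 * 0.15^2 * 0.08
= pi * 16 * 2.9 * 0.0225 * 0.08
= 0.2624

Q = 0.2624


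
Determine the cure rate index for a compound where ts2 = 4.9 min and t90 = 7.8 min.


CRI = 100 / (t90 - ts2)
= 100 / (7.8 - 4.9)
= 100 / 2.9
= 34.48 min^-1

34.48 min^-1


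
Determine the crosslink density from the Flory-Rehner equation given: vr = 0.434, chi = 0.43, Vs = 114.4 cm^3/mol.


ln(1 - vr) = ln(1 - 0.434) = -0.5692
Numerator = -((-0.5692) + 0.434 + 0.43 * 0.434^2) = 0.0542
Denominator = 114.4 * (0.434^(1/3) - 0.434/2) = 61.7894
nu = 0.0542 / 61.7894 = 8.7666e-04 mol/cm^3

8.7666e-04 mol/cm^3


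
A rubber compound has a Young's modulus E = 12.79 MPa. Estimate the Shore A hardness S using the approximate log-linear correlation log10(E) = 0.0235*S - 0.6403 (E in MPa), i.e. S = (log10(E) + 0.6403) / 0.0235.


log10(E) = 0.0235*S - 0.6403  =>  S = (log10(E) + 0.6403) / 0.0235
log10(12.79) = 1.106871
S = (1.106871 + 0.6403) / 0.0235 = 1.747171 / 0.0235
S = 74.3

Shore A = 74.3


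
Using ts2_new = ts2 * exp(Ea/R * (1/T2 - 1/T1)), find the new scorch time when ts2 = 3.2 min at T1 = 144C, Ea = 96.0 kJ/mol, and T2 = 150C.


Convert temperatures: T1 = 144 + 273.15 = 417.15 K, T2 = 150 + 273.15 = 423.15 K
ts2_new = 3.2 * exp(96000 / 8.314 * (1/423.15 - 1/417.15))
1/T2 - 1/T1 = -3.3991e-05
ts2_new = 2.16 min

2.16 min


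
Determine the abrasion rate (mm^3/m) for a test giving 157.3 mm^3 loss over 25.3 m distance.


Rate = volume_loss / distance
= 157.3 / 25.3
= 6.217 mm^3/m

6.217 mm^3/m


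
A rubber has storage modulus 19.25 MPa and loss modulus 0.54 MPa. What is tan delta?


tan delta = E'' / E'
= 0.54 / 19.25
= 0.0281

tan delta = 0.0281


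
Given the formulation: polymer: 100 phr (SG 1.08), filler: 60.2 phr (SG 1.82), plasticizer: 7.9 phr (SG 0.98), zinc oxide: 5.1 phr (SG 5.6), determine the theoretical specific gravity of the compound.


Sum of weights = 173.2
Volume contributions:
  polymer: 100/1.08 = 92.5926
  filler: 60.2/1.82 = 33.0769
  plasticizer: 7.9/0.98 = 8.0612
  zinc oxide: 5.1/5.6 = 0.9107
Sum of volumes = 134.6415
SG = 173.2 / 134.6415 = 1.286

SG = 1.286


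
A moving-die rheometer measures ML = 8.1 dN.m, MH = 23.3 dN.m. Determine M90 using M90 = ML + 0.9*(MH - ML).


M90 = ML + 0.9 * (MH - ML)
M90 = 8.1 + 0.9 * (23.3 - 8.1)
M90 = 8.1 + 0.9 * 15.2
M90 = 21.78 dN.m

21.78 dN.m


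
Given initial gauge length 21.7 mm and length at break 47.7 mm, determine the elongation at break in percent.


Elongation = (Lf - L0) / L0 * 100
= (47.7 - 21.7) / 21.7 * 100
= 26.0 / 21.7 * 100
= 119.8%

119.8%


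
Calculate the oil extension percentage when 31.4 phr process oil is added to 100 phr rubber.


Oil % = oil / (100 + oil) * 100
= 31.4 / (100 + 31.4) * 100
= 31.4 / 131.4 * 100
= 23.9%

23.9%


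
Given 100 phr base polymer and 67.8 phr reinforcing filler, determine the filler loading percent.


Filler % = filler / (rubber + filler) * 100
= 67.8 / (100 + 67.8) * 100
= 67.8 / 167.8 * 100
= 40.41%

40.41%


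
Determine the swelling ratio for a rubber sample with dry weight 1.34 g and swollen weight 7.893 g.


Q = W_swollen / W_dry
Q = 7.893 / 1.34
Q = 5.89

Q = 5.89


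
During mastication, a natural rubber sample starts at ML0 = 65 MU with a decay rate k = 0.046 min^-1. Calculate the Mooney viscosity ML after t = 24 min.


ML = ML0 * exp(-k * t)
ML = 65 * exp(-0.046 * 24)
ML = 65 * 0.3315
ML = 21.55 MU

21.55 MU


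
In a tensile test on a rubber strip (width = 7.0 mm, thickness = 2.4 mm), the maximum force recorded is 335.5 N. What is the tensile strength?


Area = width * thickness = 7.0 * 2.4 = 16.8 mm^2
TS = force / area = 335.5 / 16.8 = 19.97 MPa

19.97 MPa


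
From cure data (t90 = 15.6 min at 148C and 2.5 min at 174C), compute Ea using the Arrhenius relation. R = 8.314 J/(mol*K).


T1 = 421.15 K, T2 = 447.15 K
1/T1 - 1/T2 = 1.3806e-04
ln(t1/t2) = ln(15.6/2.5) = 1.8310
Ea = 8.314 * 1.8310 / 1.3806e-04 = 110258.0624 J/mol
Ea = 110.26 kJ/mol

110.26 kJ/mol


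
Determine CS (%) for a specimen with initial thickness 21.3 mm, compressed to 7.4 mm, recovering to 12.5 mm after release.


CS = (t0 - recovered) / (t0 - ts) * 100
= (21.3 - 12.5) / (21.3 - 7.4) * 100
= 8.8 / 13.9 * 100
= 63.3%

63.3%


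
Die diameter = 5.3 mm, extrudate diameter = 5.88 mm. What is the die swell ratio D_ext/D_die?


Die swell ratio = D_extrudate / D_die
= 5.88 / 5.3
= 1.109

Die swell = 1.109


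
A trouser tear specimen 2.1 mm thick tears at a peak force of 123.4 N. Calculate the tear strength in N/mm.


Tear strength = force / thickness
= 123.4 / 2.1
= 58.76 N/mm

58.76 N/mm


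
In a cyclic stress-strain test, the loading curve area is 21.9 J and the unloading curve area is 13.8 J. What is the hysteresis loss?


Hysteresis loss = loading - unloading
= 21.9 - 13.8
= 8.1 J

8.1 J


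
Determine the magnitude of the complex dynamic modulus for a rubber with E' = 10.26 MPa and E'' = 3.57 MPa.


|E*| = sqrt(E'^2 + E''^2)
= sqrt(10.26^2 + 3.57^2)
= sqrt(105.2676 + 12.7449)
= 10.863 MPa

10.863 MPa


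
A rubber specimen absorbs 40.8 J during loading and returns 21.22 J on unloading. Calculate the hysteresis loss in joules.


Hysteresis loss = loading - unloading
= 40.8 - 21.22
= 19.58 J

19.58 J


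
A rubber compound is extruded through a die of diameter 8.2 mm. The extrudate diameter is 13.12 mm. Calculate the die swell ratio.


Die swell ratio = D_extrudate / D_die
= 13.12 / 8.2
= 1.6

Die swell = 1.6


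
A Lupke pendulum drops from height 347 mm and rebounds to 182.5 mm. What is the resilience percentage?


Resilience = h_rebound / h_drop * 100
= 182.5 / 347 * 100
= 52.6%

52.6%


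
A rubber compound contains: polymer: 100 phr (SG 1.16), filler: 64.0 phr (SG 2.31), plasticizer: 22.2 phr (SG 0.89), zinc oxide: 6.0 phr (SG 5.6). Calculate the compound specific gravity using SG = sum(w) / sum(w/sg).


Sum of weights = 192.2
Volume contributions:
  polymer: 100/1.16 = 86.2069
  filler: 64.0/2.31 = 27.7056
  plasticizer: 22.2/0.89 = 24.9438
  zinc oxide: 6.0/5.6 = 1.0714
Sum of volumes = 139.9278
SG = 192.2 / 139.9278 = 1.374

SG = 1.374


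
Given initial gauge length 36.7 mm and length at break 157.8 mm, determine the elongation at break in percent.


Elongation = (Lf - L0) / L0 * 100
= (157.8 - 36.7) / 36.7 * 100
= 121.1 / 36.7 * 100
= 330.0%

330.0%


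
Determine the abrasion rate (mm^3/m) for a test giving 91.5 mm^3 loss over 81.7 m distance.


Rate = volume_loss / distance
= 91.5 / 81.7
= 1.12 mm^3/m

1.12 mm^3/m


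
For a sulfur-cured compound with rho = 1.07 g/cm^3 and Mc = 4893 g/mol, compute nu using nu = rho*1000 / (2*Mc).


nu = rho * 1000 / (2 * Mc)
nu = 1.07 * 1000 / (2 * 4893)
nu = 1070.0 / 9786
nu = 0.1093 mol/L

0.1093 mol/L


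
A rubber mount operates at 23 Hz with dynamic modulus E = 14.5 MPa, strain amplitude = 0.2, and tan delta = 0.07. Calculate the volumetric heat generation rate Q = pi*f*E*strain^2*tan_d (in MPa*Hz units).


Q = pi * f * E * strain^2 * tan_d
= pi * 23 * 14.5 * 0.2^2 * 0.07
= pi * 23 * 14.5 * 0.0400 * 0.07
= 2.9336

Q = 2.9336


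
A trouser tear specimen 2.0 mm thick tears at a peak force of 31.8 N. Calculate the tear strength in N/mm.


Tear strength = force / thickness
= 31.8 / 2.0
= 15.9 N/mm

15.9 N/mm


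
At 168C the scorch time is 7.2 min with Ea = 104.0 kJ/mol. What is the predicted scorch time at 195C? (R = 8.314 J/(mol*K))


Convert temperatures: T1 = 168 + 273.15 = 441.15 K, T2 = 195 + 273.15 = 468.15 K
ts2_new = 7.2 * exp(104000 / 8.314 * (1/468.15 - 1/441.15))
1/T2 - 1/T1 = -1.3074e-04
ts2_new = 1.4 min

1.4 min


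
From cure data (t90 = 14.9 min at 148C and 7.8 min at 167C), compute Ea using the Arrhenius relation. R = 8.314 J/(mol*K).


T1 = 421.15 K, T2 = 440.15 K
1/T1 - 1/T2 = 1.0250e-04
ln(t1/t2) = ln(14.9/7.8) = 0.6472
Ea = 8.314 * 0.6472 / 1.0250e-04 = 52499.7927 J/mol
Ea = 52.5 kJ/mol

52.5 kJ/mol


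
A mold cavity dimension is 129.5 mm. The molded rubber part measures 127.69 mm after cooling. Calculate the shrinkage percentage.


Shrinkage = (mold - part) / mold * 100
= (129.5 - 127.69) / 129.5 * 100
= 1.81 / 129.5 * 100
= 1.4%

1.4%


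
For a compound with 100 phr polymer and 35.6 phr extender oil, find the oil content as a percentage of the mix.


Oil % = oil / (100 + oil) * 100
= 35.6 / (100 + 35.6) * 100
= 35.6 / 135.6 * 100
= 26.25%

26.25%


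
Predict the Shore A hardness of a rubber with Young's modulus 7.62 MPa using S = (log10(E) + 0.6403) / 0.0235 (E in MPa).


log10(E) = 0.0235*S - 0.6403  =>  S = (log10(E) + 0.6403) / 0.0235
log10(7.62) = 0.881955
S = (0.881955 + 0.6403) / 0.0235 = 1.522255 / 0.0235
S = 64.8

Shore A = 64.8


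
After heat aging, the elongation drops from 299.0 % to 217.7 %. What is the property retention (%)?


Retention = aged / original * 100
= 217.7 / 299.0 * 100
= 72.8%

72.8%


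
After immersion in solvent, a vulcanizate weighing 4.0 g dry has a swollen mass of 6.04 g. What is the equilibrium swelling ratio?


Q = W_swollen / W_dry
Q = 6.04 / 4.0
Q = 1.51

Q = 1.51


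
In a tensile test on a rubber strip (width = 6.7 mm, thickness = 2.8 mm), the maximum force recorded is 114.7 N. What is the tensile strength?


Area = width * thickness = 6.7 * 2.8 = 18.76 mm^2
TS = force / area = 114.7 / 18.76 = 6.11 MPa

6.11 MPa


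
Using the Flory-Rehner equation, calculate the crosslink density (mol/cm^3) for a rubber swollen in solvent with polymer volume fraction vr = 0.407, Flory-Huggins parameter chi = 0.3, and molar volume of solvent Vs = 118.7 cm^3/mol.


ln(1 - vr) = ln(1 - 0.407) = -0.5226
Numerator = -((-0.5226) + 0.407 + 0.3 * 0.407^2) = 0.0659
Denominator = 118.7 * (0.407^(1/3) - 0.407/2) = 63.8107
nu = 0.0659 / 63.8107 = 0.0010 mol/cm^3

0.0010 mol/cm^3


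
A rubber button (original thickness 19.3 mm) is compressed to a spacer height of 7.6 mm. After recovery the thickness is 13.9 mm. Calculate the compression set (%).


CS = (t0 - recovered) / (t0 - ts) * 100
= (19.3 - 13.9) / (19.3 - 7.6) * 100
= 5.4 / 11.7 * 100
= 46.2%

46.2%


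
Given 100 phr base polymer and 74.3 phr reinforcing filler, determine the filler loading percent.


Filler % = filler / (rubber + filler) * 100
= 74.3 / (100 + 74.3) * 100
= 74.3 / 174.3 * 100
= 42.63%

42.63%


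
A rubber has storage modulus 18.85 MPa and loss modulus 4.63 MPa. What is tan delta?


tan delta = E'' / E'
= 4.63 / 18.85
= 0.2456

tan delta = 0.2456


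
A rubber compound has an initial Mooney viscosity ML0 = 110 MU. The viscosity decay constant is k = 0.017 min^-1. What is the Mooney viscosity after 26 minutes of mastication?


ML = ML0 * exp(-k * t)
ML = 110 * exp(-0.017 * 26)
ML = 110 * 0.6427
ML = 70.7 MU

70.7 MU


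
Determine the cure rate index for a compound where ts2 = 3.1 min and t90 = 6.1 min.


CRI = 100 / (t90 - ts2)
= 100 / (6.1 - 3.1)
= 100 / 3.0
= 33.33 min^-1

33.33 min^-1


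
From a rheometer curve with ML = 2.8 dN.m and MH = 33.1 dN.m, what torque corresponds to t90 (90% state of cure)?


M90 = ML + 0.9 * (MH - ML)
M90 = 2.8 + 0.9 * (33.1 - 2.8)
M90 = 2.8 + 0.9 * 30.3
M90 = 30.07 dN.m

30.07 dN.m


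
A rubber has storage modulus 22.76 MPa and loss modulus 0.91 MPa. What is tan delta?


tan delta = E'' / E'
= 0.91 / 22.76
= 0.04

tan delta = 0.04


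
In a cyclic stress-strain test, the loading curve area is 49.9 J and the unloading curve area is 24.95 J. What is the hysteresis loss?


Hysteresis loss = loading - unloading
= 49.9 - 24.95
= 24.95 J

24.95 J


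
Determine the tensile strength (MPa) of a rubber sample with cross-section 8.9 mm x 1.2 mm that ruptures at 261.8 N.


Area = width * thickness = 8.9 * 1.2 = 10.68 mm^2
TS = force / area = 261.8 / 10.68 = 24.51 MPa

24.51 MPa


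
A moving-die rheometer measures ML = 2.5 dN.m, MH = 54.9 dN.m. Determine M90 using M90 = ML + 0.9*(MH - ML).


M90 = ML + 0.9 * (MH - ML)
M90 = 2.5 + 0.9 * (54.9 - 2.5)
M90 = 2.5 + 0.9 * 52.4
M90 = 49.66 dN.m

49.66 dN.m


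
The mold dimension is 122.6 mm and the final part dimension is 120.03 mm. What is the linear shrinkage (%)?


Shrinkage = (mold - part) / mold * 100
= (122.6 - 120.03) / 122.6 * 100
= 2.57 / 122.6 * 100
= 2.1%

2.1%


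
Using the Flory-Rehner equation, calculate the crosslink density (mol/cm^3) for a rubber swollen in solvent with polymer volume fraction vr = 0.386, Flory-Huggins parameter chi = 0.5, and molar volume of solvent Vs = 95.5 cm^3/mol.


ln(1 - vr) = ln(1 - 0.386) = -0.4878
Numerator = -((-0.4878) + 0.386 + 0.5 * 0.386^2) = 0.0273
Denominator = 95.5 * (0.386^(1/3) - 0.386/2) = 51.1028
nu = 0.0273 / 51.1028 = 5.3348e-04 mol/cm^3

5.3348e-04 mol/cm^3


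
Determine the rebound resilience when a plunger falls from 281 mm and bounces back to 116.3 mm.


Resilience = h_rebound / h_drop * 100
= 116.3 / 281 * 100
= 41.4%

41.4%


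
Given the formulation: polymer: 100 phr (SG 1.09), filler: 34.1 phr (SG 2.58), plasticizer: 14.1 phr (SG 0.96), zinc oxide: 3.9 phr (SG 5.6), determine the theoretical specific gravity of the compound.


Sum of weights = 152.1
Volume contributions:
  polymer: 100/1.09 = 91.7431
  filler: 34.1/2.58 = 13.2171
  plasticizer: 14.1/0.96 = 14.6875
  zinc oxide: 3.9/5.6 = 0.6964
Sum of volumes = 120.3441
SG = 152.1 / 120.3441 = 1.264

SG = 1.264


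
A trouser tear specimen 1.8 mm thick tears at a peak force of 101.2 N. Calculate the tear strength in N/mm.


Tear strength = force / thickness
= 101.2 / 1.8
= 56.22 N/mm

56.22 N/mm


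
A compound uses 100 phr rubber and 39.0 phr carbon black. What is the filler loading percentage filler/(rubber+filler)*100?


Filler % = filler / (rubber + filler) * 100
= 39.0 / (100 + 39.0) * 100
= 39.0 / 139.0 * 100
= 28.06%

28.06%


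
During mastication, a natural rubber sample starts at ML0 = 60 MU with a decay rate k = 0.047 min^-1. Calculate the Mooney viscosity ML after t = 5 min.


ML = ML0 * exp(-k * t)
ML = 60 * exp(-0.047 * 5)
ML = 60 * 0.7906
ML = 47.43 MU

47.43 MU


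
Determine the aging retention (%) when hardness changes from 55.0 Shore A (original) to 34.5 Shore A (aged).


Retention = aged / original * 100
= 34.5 / 55.0 * 100
= 62.7%

62.7%


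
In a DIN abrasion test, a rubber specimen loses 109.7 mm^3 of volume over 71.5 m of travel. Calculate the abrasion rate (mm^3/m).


Rate = volume_loss / distance
= 109.7 / 71.5
= 1.534 mm^3/m

1.534 mm^3/m


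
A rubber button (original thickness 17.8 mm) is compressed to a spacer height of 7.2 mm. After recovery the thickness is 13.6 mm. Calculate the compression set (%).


CS = (t0 - recovered) / (t0 - ts) * 100
= (17.8 - 13.6) / (17.8 - 7.2) * 100
= 4.2 / 10.6 * 100
= 39.6%

39.6%


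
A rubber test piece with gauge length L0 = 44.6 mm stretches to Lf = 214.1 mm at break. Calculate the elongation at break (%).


Elongation = (Lf - L0) / L0 * 100
= (214.1 - 44.6) / 44.6 * 100
= 169.5 / 44.6 * 100
= 380.0%

380.0%


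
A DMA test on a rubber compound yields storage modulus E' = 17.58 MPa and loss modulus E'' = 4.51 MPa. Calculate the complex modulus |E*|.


|E*| = sqrt(E'^2 + E''^2)
= sqrt(17.58^2 + 4.51^2)
= sqrt(309.0564 + 20.3401)
= 18.149 MPa

18.149 MPa


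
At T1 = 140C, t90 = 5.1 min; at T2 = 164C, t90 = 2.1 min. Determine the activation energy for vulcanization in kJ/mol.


T1 = 413.15 K, T2 = 437.15 K
1/T1 - 1/T2 = 1.3288e-04
ln(t1/t2) = ln(5.1/2.1) = 0.8873
Ea = 8.314 * 0.8873 / 1.3288e-04 = 55514.8363 J/mol
Ea = 55.51 kJ/mol

55.51 kJ/mol


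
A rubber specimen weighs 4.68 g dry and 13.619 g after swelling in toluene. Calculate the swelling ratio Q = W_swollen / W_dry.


Q = W_swollen / W_dry
Q = 13.619 / 4.68
Q = 2.91

Q = 2.91


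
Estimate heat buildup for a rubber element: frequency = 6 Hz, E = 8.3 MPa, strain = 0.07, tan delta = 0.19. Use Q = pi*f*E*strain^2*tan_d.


Q = pi * f * E * strain^2 * tan_d
= pi * 6 * 8.3 * 0.07^2 * 0.19
= pi * 6 * 8.3 * 0.0049 * 0.19
= 0.1457

Q = 0.1457


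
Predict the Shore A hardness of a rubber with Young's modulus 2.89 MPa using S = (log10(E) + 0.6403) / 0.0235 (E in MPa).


log10(E) = 0.0235*S - 0.6403  =>  S = (log10(E) + 0.6403) / 0.0235
log10(2.89) = 0.460898
S = (0.460898 + 0.6403) / 0.0235 = 1.101198 / 0.0235
S = 46.9

Shore A = 46.9


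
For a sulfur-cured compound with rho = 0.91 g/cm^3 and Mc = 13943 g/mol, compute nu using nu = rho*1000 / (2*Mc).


nu = rho * 1000 / (2 * Mc)
nu = 0.91 * 1000 / (2 * 13943)
nu = 910.0 / 27886
nu = 0.0326 mol/L

0.0326 mol/L


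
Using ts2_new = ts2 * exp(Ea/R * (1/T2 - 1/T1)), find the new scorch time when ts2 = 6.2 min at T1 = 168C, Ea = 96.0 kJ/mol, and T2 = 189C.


Convert temperatures: T1 = 168 + 273.15 = 441.15 K, T2 = 189 + 273.15 = 462.15 K
ts2_new = 6.2 * exp(96000 / 8.314 * (1/462.15 - 1/441.15))
1/T2 - 1/T1 = -1.0300e-04
ts2_new = 1.89 min

1.89 min


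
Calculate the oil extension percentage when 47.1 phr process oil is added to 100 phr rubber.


Oil % = oil / (100 + oil) * 100
= 47.1 / (100 + 47.1) * 100
= 47.1 / 147.1 * 100
= 32.02%

32.02%


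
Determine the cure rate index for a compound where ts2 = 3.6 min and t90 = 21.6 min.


CRI = 100 / (t90 - ts2)
= 100 / (21.6 - 3.6)
= 100 / 18.0
= 5.56 min^-1

5.56 min^-1


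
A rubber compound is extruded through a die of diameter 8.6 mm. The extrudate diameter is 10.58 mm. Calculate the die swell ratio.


Die swell ratio = D_extrudate / D_die
= 10.58 / 8.6
= 1.23

Die swell = 1.23


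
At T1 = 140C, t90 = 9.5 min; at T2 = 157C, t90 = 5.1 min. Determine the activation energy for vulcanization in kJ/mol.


T1 = 413.15 K, T2 = 430.15 K
1/T1 - 1/T2 = 9.5658e-05
ln(t1/t2) = ln(9.5/5.1) = 0.6221
Ea = 8.314 * 0.6221 / 9.5658e-05 = 54064.8443 J/mol
Ea = 54.06 kJ/mol

54.06 kJ/mol


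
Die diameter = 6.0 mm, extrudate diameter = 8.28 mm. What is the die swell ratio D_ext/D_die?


Die swell ratio = D_extrudate / D_die
= 8.28 / 6.0
= 1.38

Die swell = 1.38


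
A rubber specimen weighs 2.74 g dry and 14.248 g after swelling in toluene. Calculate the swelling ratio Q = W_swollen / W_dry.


Q = W_swollen / W_dry
Q = 14.248 / 2.74
Q = 5.2

Q = 5.2


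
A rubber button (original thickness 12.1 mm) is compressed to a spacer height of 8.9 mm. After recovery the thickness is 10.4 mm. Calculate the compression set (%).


CS = (t0 - recovered) / (t0 - ts) * 100
= (12.1 - 10.4) / (12.1 - 8.9) * 100
= 1.7 / 3.2 * 100
= 53.1%

53.1%


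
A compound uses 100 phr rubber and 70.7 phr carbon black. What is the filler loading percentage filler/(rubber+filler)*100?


Filler % = filler / (rubber + filler) * 100
= 70.7 / (100 + 70.7) * 100
= 70.7 / 170.7 * 100
= 41.42%

41.42%


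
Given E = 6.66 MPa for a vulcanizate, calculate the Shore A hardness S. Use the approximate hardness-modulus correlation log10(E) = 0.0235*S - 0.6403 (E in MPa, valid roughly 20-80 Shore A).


log10(E) = 0.0235*S - 0.6403  =>  S = (log10(E) + 0.6403) / 0.0235
log10(6.66) = 0.823474
S = (0.823474 + 0.6403) / 0.0235 = 1.463774 / 0.0235
S = 62.3

Shore A = 62.3


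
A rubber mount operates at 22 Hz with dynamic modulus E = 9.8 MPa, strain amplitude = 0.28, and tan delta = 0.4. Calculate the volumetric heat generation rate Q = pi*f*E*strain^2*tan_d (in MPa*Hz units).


Q = pi * f * E * strain^2 * tan_d
= pi * 22 * 9.8 * 0.28^2 * 0.4
= pi * 22 * 9.8 * 0.0784 * 0.4
= 21.2410

Q = 21.2410


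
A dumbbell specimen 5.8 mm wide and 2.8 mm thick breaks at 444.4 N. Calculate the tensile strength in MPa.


Area = width * thickness = 5.8 * 2.8 = 16.24 mm^2
TS = force / area = 444.4 / 16.24 = 27.36 MPa

27.36 MPa


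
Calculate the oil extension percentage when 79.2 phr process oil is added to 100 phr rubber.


Oil % = oil / (100 + oil) * 100
= 79.2 / (100 + 79.2) * 100
= 79.2 / 179.2 * 100
= 44.2%

44.2%


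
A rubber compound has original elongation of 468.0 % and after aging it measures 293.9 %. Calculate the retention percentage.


Retention = aged / original * 100
= 293.9 / 468.0 * 100
= 62.8%

62.8%


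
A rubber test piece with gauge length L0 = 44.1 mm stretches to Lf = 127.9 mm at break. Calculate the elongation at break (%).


Elongation = (Lf - L0) / L0 * 100
= (127.9 - 44.1) / 44.1 * 100
= 83.8 / 44.1 * 100
= 190.0%

190.0%


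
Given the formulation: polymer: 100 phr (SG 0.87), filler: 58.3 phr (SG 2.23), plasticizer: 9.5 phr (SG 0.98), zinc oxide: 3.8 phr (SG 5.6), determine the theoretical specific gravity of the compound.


Sum of weights = 171.6
Volume contributions:
  polymer: 100/0.87 = 114.9425
  filler: 58.3/2.23 = 26.1435
  plasticizer: 9.5/0.98 = 9.6939
  zinc oxide: 3.8/5.6 = 0.6786
Sum of volumes = 151.4585
SG = 171.6 / 151.4585 = 1.133

SG = 1.133
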